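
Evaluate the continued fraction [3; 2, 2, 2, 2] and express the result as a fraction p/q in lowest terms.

99/29

Start with 2.
2 + 1/(2/1) = 2 + 1/2 = 5/2
2 + 1/(5/2) = 2 + 2/5 = 12/5
2 + 1/(12/5) = 2 + 5/12 = 29/12
3 + 1/(29/12) = 3 + 12/29 = 99/29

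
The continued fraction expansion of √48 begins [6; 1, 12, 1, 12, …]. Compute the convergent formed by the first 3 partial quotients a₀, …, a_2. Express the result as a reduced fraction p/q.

Start with 12.
1 + 1/(12/1) = 1 + 1/12 = 13/12
6 + 1/(13/12) = 6 + 12/13 = 90/13

90/13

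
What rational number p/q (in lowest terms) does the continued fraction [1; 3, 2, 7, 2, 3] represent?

496/385

a_0 = 1: 1/1
a_1 = 3: 4/3
a_2 = 2: 9/7
a_3 = 7: 67/52
a_4 = 2: 143/111
a_5 = 3: 496/385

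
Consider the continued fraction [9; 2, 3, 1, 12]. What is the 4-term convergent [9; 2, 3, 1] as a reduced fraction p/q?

85/9

a_0 = 9: 9/1
a_1 = 2: 19/2
a_2 = 3: 66/7
a_3 = 1: 85/9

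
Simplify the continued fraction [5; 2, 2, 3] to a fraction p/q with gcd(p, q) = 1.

92/17

a_0 = 5: 5/1
a_1 = 2: 11/2
a_2 = 2: 27/5
a_3 = 3: 92/17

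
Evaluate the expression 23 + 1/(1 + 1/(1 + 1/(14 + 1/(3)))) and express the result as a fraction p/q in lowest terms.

Start with 3.
14 + 1/(3/1) = 14 + 1/3 = 43/3
1 + 1/(43/3) = 1 + 3/43 = 46/43
1 + 1/(46/43) = 1 + 43/46 = 89/46
23 + 1/(89/46) = 23 + 46/89 = 2093/89

2093/89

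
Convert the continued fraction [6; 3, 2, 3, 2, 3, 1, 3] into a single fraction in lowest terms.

5794/921

Work from the innermost term outward:
Start with 3.
1 + 1/(3/1) = 1 + 1/3 = 4/3
3 + 1/(4/3) = 3 + 3/4 = 15/4
2 + 1/(15/4) = 2 + 4/15 = 34/15
3 + 1/(34/15) = 3 + 15/34 = 117/34
2 + 1/(117/34) = 2 + 34/117 = 268/117
3 + 1/(268/117) = 3 + 117/268 = 921/268
6 + 1/(921/268) = 6 + 268/921 = 5794/921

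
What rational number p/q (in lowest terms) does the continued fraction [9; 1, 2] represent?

a_0 = 9: 9/1
a_1 = 1: 10/1
a_2 = 2: 29/3

29/3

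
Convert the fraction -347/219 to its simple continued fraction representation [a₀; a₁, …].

[-2; 2, 2, 2, 5, 1, 2]

Apply division with remainder until the remainder is 0:
⌊-347/219⌋ = -2, remainder 91
⌊219/91⌋ = 2, remainder 37
⌊91/37⌋ = 2, remainder 17
⌊37/17⌋ = 2, remainder 3
⌊17/3⌋ = 5, remainder 2
⌊3/2⌋ = 1, remainder 1
⌊2/1⌋ = 2, remainder 0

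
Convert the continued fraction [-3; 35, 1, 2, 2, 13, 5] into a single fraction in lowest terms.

-50628/17035

Compute successive convergents:
a_0 = -3: -3/1
a_1 = 35: -104/35
a_2 = 1: -107/36
a_3 = 2: -318/107
a_4 = 2: -743/250
a_5 = 13: -9977/3357
a_6 = 5: -50628/17035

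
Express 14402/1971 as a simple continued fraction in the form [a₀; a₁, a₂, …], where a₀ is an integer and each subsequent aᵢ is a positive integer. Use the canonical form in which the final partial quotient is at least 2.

[7; 3, 3, 1, 7, 4, 1, 3]

14402 = 7·1971 + 605, so a_0 = 7
1971 = 3·605 + 156, so a_1 = 3
605 = 3·156 + 137, so a_2 = 3
156 = 1·137 + 19, so a_3 = 1
137 = 7·19 + 4, so a_4 = 7
19 = 4·4 + 3, so a_5 = 4
4 = 1·3 + 1, so a_6 = 1
3 = 3·1 + 0, so a_7 = 3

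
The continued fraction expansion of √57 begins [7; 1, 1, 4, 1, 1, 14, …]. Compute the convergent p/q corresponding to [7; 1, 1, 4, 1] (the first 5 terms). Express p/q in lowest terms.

a_0 = 7: 7/1
a_1 = 1: 8/1
a_2 = 1: 15/2
a_3 = 4: 68/9
a_4 = 1: 83/11

83/11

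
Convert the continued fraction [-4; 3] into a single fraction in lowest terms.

a_0 = -4: -4/1
a_1 = 3: -11/3

-11/3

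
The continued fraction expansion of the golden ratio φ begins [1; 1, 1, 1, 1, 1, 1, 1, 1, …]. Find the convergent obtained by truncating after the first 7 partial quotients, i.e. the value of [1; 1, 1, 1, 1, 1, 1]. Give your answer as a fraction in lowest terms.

a_0 = 1: 1/1
a_1 = 1: 2/1
a_2 = 1: 3/2
a_3 = 1: 5/3
a_4 = 1: 8/5
a_5 = 1: 13/8
a_6 = 1: 21/13

21/13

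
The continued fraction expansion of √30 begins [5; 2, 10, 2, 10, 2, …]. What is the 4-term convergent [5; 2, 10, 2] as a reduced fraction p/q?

241/44

a_0 = 5: 5/1
a_1 = 2: 11/2
a_2 = 10: 115/21
a_3 = 2: 241/44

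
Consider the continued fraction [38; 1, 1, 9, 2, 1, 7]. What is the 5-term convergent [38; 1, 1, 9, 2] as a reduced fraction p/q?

Build up convergents one term at a time:
a_0 = 38: 38/1
a_1 = 1: 39/1
a_2 = 1: 77/2
a_3 = 9: 732/19
a_4 = 2: 1541/40

1541/40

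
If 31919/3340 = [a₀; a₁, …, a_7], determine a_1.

Apply division with remainder until the remainder is 0:
⌊31919/3340⌋ = 9, remainder 1859
⌊3340/1859⌋ = 1, remainder 1481

1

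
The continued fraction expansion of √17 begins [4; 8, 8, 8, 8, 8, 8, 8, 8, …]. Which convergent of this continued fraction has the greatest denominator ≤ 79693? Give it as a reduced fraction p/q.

143649/34840

a_0 = 4: 4/1  (≤ bound)
a_1 = 8: 33/8  (≤ bound)
a_2 = 8: 268/65  (≤ bound)
a_3 = 8: 2177/528  (≤ bound)
a_4 = 8: 17684/4289  (≤ bound)
a_5 = 8: 143649/34840  (≤ bound)
a_6 = 8: 1166876/283009  (> 79693, stop)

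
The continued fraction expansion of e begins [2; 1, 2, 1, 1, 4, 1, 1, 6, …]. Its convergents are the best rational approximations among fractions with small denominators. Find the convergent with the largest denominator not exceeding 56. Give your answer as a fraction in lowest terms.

106/39

a_0 = 2: 2/1  (≤ bound)
a_1 = 1: 3/1  (≤ bound)
a_2 = 2: 8/3  (≤ bound)
a_3 = 1: 11/4  (≤ bound)
a_4 = 1: 19/7  (≤ bound)
a_5 = 4: 87/32  (≤ bound)
a_6 = 1: 106/39  (≤ bound)
a_7 = 1: 193/71  (> 56, stop)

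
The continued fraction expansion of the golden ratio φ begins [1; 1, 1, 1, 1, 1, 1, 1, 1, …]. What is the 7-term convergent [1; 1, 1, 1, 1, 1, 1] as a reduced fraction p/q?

Start with 1.
1 + 1/(1/1) = 1 + 1/1 = 2/1
1 + 1/(2/1) = 1 + 1/2 = 3/2
1 + 1/(3/2) = 1 + 2/3 = 5/3
1 + 1/(5/3) = 1 + 3/5 = 8/5
1 + 1/(8/5) = 1 + 5/8 = 13/8
1 + 1/(13/8) = 1 + 8/13 = 21/13

21/13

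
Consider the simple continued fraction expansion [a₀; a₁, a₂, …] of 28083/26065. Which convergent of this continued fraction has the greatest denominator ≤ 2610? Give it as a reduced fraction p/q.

a_0 = 1: 1/1  (≤ bound)
a_1 = 12: 13/12  (≤ bound)
a_2 = 1: 14/13  (≤ bound)
a_3 = 10: 153/142  (≤ bound)
a_4 = 1: 167/155  (≤ bound)
a_5 = 15: 2658/2467  (≤ bound)
a_6 = 1: 2825/2622  (> 2610, stop)

2658/2467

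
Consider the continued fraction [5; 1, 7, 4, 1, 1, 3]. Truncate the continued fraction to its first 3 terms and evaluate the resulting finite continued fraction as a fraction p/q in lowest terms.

Start with 7.
1 + 1/(7/1) = 1 + 1/7 = 8/7
5 + 1/(8/7) = 5 + 7/8 = 47/8

47/8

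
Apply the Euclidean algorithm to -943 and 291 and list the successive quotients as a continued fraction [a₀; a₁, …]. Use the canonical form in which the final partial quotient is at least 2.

[-4; 1, 3, 6, 2, 1, 3]

Apply division with remainder until the remainder is 0:
-943 = -4·291 + 221, so a_0 = -4
291 = 1·221 + 70, so a_1 = 1
221 = 3·70 + 11, so a_2 = 3
70 = 6·11 + 4, so a_3 = 6
11 = 2·4 + 3, so a_4 = 2
4 = 1·3 + 1, so a_5 = 1
3 = 3·1 + 0, so a_6 = 3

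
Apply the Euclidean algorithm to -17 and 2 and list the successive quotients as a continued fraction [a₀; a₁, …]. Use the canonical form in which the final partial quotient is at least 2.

-17 ÷ 2 → quotient -9, remainder 1
2 ÷ 1 → quotient 2, remainder 0

[-9; 2]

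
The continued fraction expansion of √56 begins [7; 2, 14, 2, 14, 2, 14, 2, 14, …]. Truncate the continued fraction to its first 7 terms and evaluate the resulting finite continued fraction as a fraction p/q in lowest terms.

194873/26041

a_0 = 7: 7/1
a_1 = 2: 15/2
a_2 = 14: 217/29
a_3 = 2: 449/60
a_4 = 14: 6503/869
a_5 = 2: 13455/1798
a_6 = 14: 194873/26041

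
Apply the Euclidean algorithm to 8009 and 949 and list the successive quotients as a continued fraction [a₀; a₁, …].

8009 = 8·949 + 417, so a_0 = 8
949 = 2·417 + 115, so a_1 = 2
417 = 3·115 + 72, so a_2 = 3
115 = 1·72 + 43, so a_3 = 1
72 = 1·43 + 29, so a_4 = 1
43 = 1·29 + 14, so a_5 = 1
29 = 2·14 + 1, so a_6 = 2
14 = 14·1 + 0, so a_7 = 14

[8; 2, 3, 1, 1, 1, 2, 14]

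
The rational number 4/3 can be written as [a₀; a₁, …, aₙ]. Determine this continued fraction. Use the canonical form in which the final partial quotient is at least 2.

[1; 3]

⌊4/3⌋ = 1, remainder 1
⌊3/1⌋ = 3, remainder 0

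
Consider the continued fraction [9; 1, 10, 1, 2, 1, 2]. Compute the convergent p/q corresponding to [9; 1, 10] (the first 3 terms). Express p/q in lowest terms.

109/11

a_0 = 9: 9/1
a_1 = 1: 10/1
a_2 = 10: 109/11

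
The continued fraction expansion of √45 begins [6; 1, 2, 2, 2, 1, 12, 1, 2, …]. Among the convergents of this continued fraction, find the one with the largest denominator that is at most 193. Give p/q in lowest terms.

161/24

List convergents until the denominator exceeds the bound:
a_0 = 6: 6/1  (≤ bound)
a_1 = 1: 7/1  (≤ bound)
a_2 = 2: 20/3  (≤ bound)
a_3 = 2: 47/7  (≤ bound)
a_4 = 2: 114/17  (≤ bound)
a_5 = 1: 161/24  (≤ bound)
a_6 = 12: 2046/305  (> 193, stop)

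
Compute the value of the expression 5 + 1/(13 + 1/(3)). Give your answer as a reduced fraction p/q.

203/40

Compute successive convergents:
a_0 = 5: 5/1
a_1 = 13: 66/13
a_2 = 3: 203/40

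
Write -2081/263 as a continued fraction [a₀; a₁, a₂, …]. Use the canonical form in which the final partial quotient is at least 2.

[-8; 11, 2, 3, 3]

-2081 ÷ 263 → quotient -8, remainder 23
263 ÷ 23 → quotient 11, remainder 10
23 ÷ 10 → quotient 2, remainder 3
10 ÷ 3 → quotient 3, remainder 1
3 ÷ 1 → quotient 3, remainder 0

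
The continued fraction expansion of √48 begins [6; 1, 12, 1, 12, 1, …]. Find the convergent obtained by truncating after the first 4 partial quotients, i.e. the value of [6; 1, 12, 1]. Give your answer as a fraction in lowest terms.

Start with 1.
12 + 1/(1/1) = 12 + 1/1 = 13/1
1 + 1/(13/1) = 1 + 1/13 = 14/13
6 + 1/(14/13) = 6 + 13/14 = 97/14

97/14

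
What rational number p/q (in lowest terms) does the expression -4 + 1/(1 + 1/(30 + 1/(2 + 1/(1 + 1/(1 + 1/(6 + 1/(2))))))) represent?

Start with 2.
6 + 1/(2/1) = 6 + 1/2 = 13/2
1 + 1/(13/2) = 1 + 2/13 = 15/13
1 + 1/(15/13) = 1 + 13/15 = 28/15
2 + 1/(28/15) = 2 + 15/28 = 71/28
30 + 1/(71/28) = 30 + 28/71 = 2158/71
1 + 1/(2158/71) = 1 + 71/2158 = 2229/2158
-4 + 1/(2229/2158) = -4 + 2158/2229 = -6758/2229

-6758/2229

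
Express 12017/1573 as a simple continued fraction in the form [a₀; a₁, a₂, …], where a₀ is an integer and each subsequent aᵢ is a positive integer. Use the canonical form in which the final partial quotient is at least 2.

⌊12017/1573⌋ = 7, remainder 1006
⌊1573/1006⌋ = 1, remainder 567
⌊1006/567⌋ = 1, remainder 439
⌊567/439⌋ = 1, remainder 128
⌊439/128⌋ = 3, remainder 55
⌊128/55⌋ = 2, remainder 18
⌊55/18⌋ = 3, remainder 1
⌊18/1⌋ = 18, remainder 0

[7; 1, 1, 1, 3, 2, 3, 18]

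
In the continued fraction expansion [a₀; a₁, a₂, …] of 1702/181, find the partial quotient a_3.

11

Repeatedly divide and take the remainder:
1702 ÷ 181 → quotient 9, remainder 73
181 ÷ 73 → quotient 2, remainder 35
73 ÷ 35 → quotient 2, remainder 3
35 ÷ 3 → quotient 11, remainder 2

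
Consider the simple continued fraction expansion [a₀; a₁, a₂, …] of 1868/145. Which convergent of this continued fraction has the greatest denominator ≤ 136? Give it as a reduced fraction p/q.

219/17

a_0 = 12: 12/1  (≤ bound)
a_1 = 1: 13/1  (≤ bound)
a_2 = 7: 103/8  (≤ bound)
a_3 = 1: 116/9  (≤ bound)
a_4 = 1: 219/17  (≤ bound)
a_5 = 8: 1868/145  (> 136, stop)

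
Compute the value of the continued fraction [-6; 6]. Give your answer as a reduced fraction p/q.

Start with 6.
-6 + 1/(6/1) = -6 + 1/6 = -35/6

-35/6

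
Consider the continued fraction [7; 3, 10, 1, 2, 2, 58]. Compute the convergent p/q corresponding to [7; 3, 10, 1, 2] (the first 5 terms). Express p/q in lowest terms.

725/99

Use the convergent recurrence hₖ = aₖ·hₖ₋₁ + hₖ₋₂ (and likewise for the denominators kₖ):
a_0 = 7: 7/1
a_1 = 3: 22/3
a_2 = 10: 227/31
a_3 = 1: 249/34
a_4 = 2: 725/99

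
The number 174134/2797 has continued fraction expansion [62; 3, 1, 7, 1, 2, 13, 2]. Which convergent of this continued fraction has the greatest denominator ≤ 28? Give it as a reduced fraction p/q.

249/4

List convergents until the denominator exceeds the bound:
a_0 = 62: 62/1  (≤ bound)
a_1 = 3: 187/3  (≤ bound)
a_2 = 1: 249/4  (≤ bound)
a_3 = 7: 1930/31  (> 28, stop)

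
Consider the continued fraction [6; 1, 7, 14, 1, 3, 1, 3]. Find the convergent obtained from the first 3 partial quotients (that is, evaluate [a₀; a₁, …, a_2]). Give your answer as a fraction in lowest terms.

Build up convergents one term at a time:
a_0 = 6: 6/1
a_1 = 1: 7/1
a_2 = 7: 55/8

55/8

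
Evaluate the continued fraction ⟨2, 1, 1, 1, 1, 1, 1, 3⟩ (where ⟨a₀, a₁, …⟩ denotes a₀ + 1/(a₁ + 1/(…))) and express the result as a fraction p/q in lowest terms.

a_0 = 2: 2/1
a_1 = 1: 3/1
a_2 = 1: 5/2
a_3 = 1: 8/3
a_4 = 1: 13/5
a_5 = 1: 21/8
a_6 = 1: 34/13
a_7 = 3: 123/47

123/47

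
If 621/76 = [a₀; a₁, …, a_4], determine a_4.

621 ÷ 76 → quotient 8, remainder 13
76 ÷ 13 → quotient 5, remainder 11
13 ÷ 11 → quotient 1, remainder 2
11 ÷ 2 → quotient 5, remainder 1
2 ÷ 1 → quotient 2, remainder 0

2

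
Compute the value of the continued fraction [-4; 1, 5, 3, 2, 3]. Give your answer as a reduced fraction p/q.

a_0 = -4: -4/1
a_1 = 1: -3/1
a_2 = 5: -19/6
a_3 = 3: -60/19
a_4 = 2: -139/44
a_5 = 3: -477/151

-477/151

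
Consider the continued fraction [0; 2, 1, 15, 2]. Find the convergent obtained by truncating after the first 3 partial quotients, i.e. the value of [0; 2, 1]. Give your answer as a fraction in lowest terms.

1/3

Collapse the nested fraction from the inside out:
Start with 1.
2 + 1/(1/1) = 2 + 1/1 = 3/1
0 + 1/(3/1) = 0 + 1/3 = 1/3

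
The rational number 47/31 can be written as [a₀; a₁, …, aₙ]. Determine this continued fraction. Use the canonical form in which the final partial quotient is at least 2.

47 ÷ 31 → quotient 1, remainder 16
31 ÷ 16 → quotient 1, remainder 15
16 ÷ 15 → quotient 1, remainder 1
15 ÷ 1 → quotient 15, remainder 0

[1; 1, 1, 15]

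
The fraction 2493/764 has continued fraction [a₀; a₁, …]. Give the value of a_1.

3

⌊2493/764⌋ = 3, remainder 201
⌊764/201⌋ = 3, remainder 161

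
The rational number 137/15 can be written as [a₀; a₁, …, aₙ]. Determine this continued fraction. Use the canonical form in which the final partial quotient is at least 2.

[9; 7, 2]

137 ÷ 15 → quotient 9, remainder 2
15 ÷ 2 → quotient 7, remainder 1
2 ÷ 1 → quotient 2, remainder 0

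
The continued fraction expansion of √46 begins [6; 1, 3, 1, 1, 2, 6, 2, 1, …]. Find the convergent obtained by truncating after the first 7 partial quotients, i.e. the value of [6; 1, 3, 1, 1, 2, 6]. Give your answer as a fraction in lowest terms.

a_0 = 6: 6/1
a_1 = 1: 7/1
a_2 = 3: 27/4
a_3 = 1: 34/5
a_4 = 1: 61/9
a_5 = 2: 156/23
a_6 = 6: 997/147

997/147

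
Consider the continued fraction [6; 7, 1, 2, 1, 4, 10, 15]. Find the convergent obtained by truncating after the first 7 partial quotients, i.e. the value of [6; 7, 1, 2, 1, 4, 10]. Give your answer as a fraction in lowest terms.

9200/1501

Start with 10.
4 + 1/(10/1) = 4 + 1/10 = 41/10
1 + 1/(41/10) = 1 + 10/41 = 51/41
2 + 1/(51/41) = 2 + 41/51 = 143/51
1 + 1/(143/51) = 1 + 51/143 = 194/143
7 + 1/(194/143) = 7 + 143/194 = 1501/194
6 + 1/(1501/194) = 6 + 194/1501 = 9200/1501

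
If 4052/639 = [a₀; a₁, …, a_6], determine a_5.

1

Run the Euclidean algorithm, recording each quotient:
4052 ÷ 639 → quotient 6, remainder 218
639 ÷ 218 → quotient 2, remainder 203
218 ÷ 203 → quotient 1, remainder 15
203 ÷ 15 → quotient 13, remainder 8
15 ÷ 8 → quotient 1, remainder 7
8 ÷ 7 → quotient 1, remainder 1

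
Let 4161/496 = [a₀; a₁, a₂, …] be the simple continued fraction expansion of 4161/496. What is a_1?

2

4161 ÷ 496 → quotient 8, remainder 193
496 ÷ 193 → quotient 2, remainder 110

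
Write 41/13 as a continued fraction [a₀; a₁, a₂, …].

[3; 6, 2]

41 ÷ 13 → quotient 3, remainder 2
13 ÷ 2 → quotient 6, remainder 1
2 ÷ 1 → quotient 2, remainder 0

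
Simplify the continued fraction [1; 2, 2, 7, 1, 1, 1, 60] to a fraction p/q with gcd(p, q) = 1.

10311/7339

a_0 = 1: 1/1
a_1 = 2: 3/2
a_2 = 2: 7/5
a_3 = 7: 52/37
a_4 = 1: 59/42
a_5 = 1: 111/79
a_6 = 1: 170/121
a_7 = 60: 10311/7339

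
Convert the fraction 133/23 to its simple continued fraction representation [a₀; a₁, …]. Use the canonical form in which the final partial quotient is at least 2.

⌊133/23⌋ = 5, remainder 18
⌊23/18⌋ = 1, remainder 5
⌊18/5⌋ = 3, remainder 3
⌊5/3⌋ = 1, remainder 2
⌊3/2⌋ = 1, remainder 1
⌊2/1⌋ = 2, remainder 0

[5; 1, 3, 1, 1, 2]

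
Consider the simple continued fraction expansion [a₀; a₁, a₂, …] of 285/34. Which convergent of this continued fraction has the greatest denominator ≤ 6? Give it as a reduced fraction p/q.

42/5

a_0 = 8: 8/1  (≤ bound)
a_1 = 2: 17/2  (≤ bound)
a_2 = 1: 25/3  (≤ bound)
a_3 = 1: 42/5  (≤ bound)
a_4 = 1: 67/8  (> 6, stop)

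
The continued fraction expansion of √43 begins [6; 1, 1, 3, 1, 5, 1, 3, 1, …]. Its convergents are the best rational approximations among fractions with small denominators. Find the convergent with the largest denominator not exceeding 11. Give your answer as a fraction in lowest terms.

List convergents until the denominator exceeds the bound:
a_0 = 6: 6/1  (≤ bound)
a_1 = 1: 7/1  (≤ bound)
a_2 = 1: 13/2  (≤ bound)
a_3 = 3: 46/7  (≤ bound)
a_4 = 1: 59/9  (≤ bound)
a_5 = 5: 341/52  (> 11, stop)

59/9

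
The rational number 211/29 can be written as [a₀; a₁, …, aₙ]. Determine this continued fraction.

[7; 3, 1, 1, 1, 2]

⌊211/29⌋ = 7, remainder 8
⌊29/8⌋ = 3, remainder 5
⌊8/5⌋ = 1, remainder 3
⌊5/3⌋ = 1, remainder 2
⌊3/2⌋ = 1, remainder 1
⌊2/1⌋ = 2, remainder 0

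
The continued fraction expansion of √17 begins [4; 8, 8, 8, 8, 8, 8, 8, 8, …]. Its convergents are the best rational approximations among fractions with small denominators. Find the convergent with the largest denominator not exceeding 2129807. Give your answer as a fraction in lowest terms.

1166876/283009

a_0 = 4: 4/1  (≤ bound)
a_1 = 8: 33/8  (≤ bound)
a_2 = 8: 268/65  (≤ bound)
a_3 = 8: 2177/528  (≤ bound)
a_4 = 8: 17684/4289  (≤ bound)
a_5 = 8: 143649/34840  (≤ bound)
a_6 = 8: 1166876/283009  (≤ bound)
a_7 = 8: 9478657/2298912  (> 2129807, stop)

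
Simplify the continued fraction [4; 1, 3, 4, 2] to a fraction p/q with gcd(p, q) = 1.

a_0 = 4: 4/1
a_1 = 1: 5/1
a_2 = 3: 19/4
a_3 = 4: 81/17
a_4 = 2: 181/38

181/38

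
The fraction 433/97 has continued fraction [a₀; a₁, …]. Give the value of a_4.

Apply division with remainder until the remainder is 0:
433 = 4·97 + 45, so a_0 = 4
97 = 2·45 + 7, so a_1 = 2
45 = 6·7 + 3, so a_2 = 6
7 = 2·3 + 1, so a_3 = 2
3 = 3·1 + 0, so a_4 = 3

3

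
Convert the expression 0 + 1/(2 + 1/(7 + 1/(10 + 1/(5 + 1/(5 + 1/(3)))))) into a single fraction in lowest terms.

Build up convergents one term at a time:
a_0 = 0: 0/1
a_1 = 2: 1/2
a_2 = 7: 7/15
a_3 = 10: 71/152
a_4 = 5: 362/775
a_5 = 5: 1881/4027
a_6 = 3: 6005/12856

6005/12856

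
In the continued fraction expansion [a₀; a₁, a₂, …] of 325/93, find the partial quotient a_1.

325 = 3·93 + 46, so a_0 = 3
93 = 2·46 + 1, so a_1 = 2

2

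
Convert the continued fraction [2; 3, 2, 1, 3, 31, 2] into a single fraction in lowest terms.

Start with 2.
31 + 1/(2/1) = 31 + 1/2 = 63/2
3 + 1/(63/2) = 3 + 2/63 = 191/63
1 + 1/(191/63) = 1 + 63/191 = 254/191
2 + 1/(254/191) = 2 + 191/254 = 699/254
3 + 1/(699/254) = 3 + 254/699 = 2351/699
2 + 1/(2351/699) = 2 + 699/2351 = 5401/2351

5401/2351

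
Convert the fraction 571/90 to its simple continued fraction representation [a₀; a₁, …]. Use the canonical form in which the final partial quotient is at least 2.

[6; 2, 1, 9, 3]

571 = 6·90 + 31, so a_0 = 6
90 = 2·31 + 28, so a_1 = 2
31 = 1·28 + 3, so a_2 = 1
28 = 9·3 + 1, so a_3 = 9
3 = 3·1 + 0, so a_4 = 3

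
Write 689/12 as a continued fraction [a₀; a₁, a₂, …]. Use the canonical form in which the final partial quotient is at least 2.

[57; 2, 2, 2]

Repeatedly divide and take the remainder:
689 ÷ 12 → quotient 57, remainder 5
12 ÷ 5 → quotient 2, remainder 2
5 ÷ 2 → quotient 2, remainder 1
2 ÷ 1 → quotient 2, remainder 0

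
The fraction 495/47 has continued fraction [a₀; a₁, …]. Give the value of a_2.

1

495 = 10·47 + 25, so a_0 = 10
47 = 1·25 + 22, so a_1 = 1
25 = 1·22 + 3, so a_2 = 1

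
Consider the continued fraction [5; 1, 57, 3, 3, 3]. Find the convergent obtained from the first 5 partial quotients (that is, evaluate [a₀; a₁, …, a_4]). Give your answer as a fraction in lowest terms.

3488/583

Use the convergent recurrence hₖ = aₖ·hₖ₋₁ + hₖ₋₂ (and likewise for the denominators kₖ):
a_0 = 5: 5/1
a_1 = 1: 6/1
a_2 = 57: 347/58
a_3 = 3: 1047/175
a_4 = 3: 3488/583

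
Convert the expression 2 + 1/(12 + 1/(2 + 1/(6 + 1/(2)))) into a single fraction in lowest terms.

726/349

Start with 2.
6 + 1/(2/1) = 6 + 1/2 = 13/2
2 + 1/(13/2) = 2 + 2/13 = 28/13
12 + 1/(28/13) = 12 + 13/28 = 349/28
2 + 1/(349/28) = 2 + 28/349 = 726/349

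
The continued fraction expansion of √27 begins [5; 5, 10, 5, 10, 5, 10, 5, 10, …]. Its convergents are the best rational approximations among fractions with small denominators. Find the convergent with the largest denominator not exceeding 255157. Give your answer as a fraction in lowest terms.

List convergents until the denominator exceeds the bound:
a_0 = 5: 5/1  (≤ bound)
a_1 = 5: 26/5  (≤ bound)
a_2 = 10: 265/51  (≤ bound)
a_3 = 5: 1351/260  (≤ bound)
a_4 = 10: 13775/2651  (≤ bound)
a_5 = 5: 70226/13515  (≤ bound)
a_6 = 10: 716035/137801  (≤ bound)
a_7 = 5: 3650401/702520  (> 255157, stop)

716035/137801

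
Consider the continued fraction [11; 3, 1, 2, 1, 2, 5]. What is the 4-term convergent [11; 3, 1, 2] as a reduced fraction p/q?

124/11

Start with 2.
1 + 1/(2/1) = 1 + 1/2 = 3/2
3 + 1/(3/2) = 3 + 2/3 = 11/3
11 + 1/(11/3) = 11 + 3/11 = 124/11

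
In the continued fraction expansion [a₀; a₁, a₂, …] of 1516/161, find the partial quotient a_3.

⌊1516/161⌋ = 9, remainder 67
⌊161/67⌋ = 2, remainder 27
⌊67/27⌋ = 2, remainder 13
⌊27/13⌋ = 2, remainder 1

2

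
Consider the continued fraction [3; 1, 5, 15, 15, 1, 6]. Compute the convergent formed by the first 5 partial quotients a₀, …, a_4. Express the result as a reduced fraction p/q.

5258/1371

Start with 15.
15 + 1/(15/1) = 15 + 1/15 = 226/15
5 + 1/(226/15) = 5 + 15/226 = 1145/226
1 + 1/(1145/226) = 1 + 226/1145 = 1371/1145
3 + 1/(1371/1145) = 3 + 1145/1371 = 5258/1371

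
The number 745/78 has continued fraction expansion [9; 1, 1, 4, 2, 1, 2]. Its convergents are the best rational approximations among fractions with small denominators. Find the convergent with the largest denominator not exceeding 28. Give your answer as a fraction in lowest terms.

a_0 = 9: 9/1  (≤ bound)
a_1 = 1: 10/1  (≤ bound)
a_2 = 1: 19/2  (≤ bound)
a_3 = 4: 86/9  (≤ bound)
a_4 = 2: 191/20  (≤ bound)
a_5 = 1: 277/29  (> 28, stop)

191/20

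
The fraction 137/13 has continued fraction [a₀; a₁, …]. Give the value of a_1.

1

⌊137/13⌋ = 10, remainder 7
⌊13/7⌋ = 1, remainder 6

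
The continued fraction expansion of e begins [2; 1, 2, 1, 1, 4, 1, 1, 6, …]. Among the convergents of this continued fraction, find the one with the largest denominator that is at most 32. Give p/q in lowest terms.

a_0 = 2: 2/1  (≤ bound)
a_1 = 1: 3/1  (≤ bound)
a_2 = 2: 8/3  (≤ bound)
a_3 = 1: 11/4  (≤ bound)
a_4 = 1: 19/7  (≤ bound)
a_5 = 4: 87/32  (≤ bound)
a_6 = 1: 106/39  (> 32, stop)

87/32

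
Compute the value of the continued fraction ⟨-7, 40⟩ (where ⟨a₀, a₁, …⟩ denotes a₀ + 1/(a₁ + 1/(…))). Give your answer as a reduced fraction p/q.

-279/40

a_0 = -7: -7/1
a_1 = 40: -279/40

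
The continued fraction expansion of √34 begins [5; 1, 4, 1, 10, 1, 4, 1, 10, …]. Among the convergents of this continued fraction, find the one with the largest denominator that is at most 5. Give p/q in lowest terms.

List convergents until the denominator exceeds the bound:
a_0 = 5: 5/1  (≤ bound)
a_1 = 1: 6/1  (≤ bound)
a_2 = 4: 29/5  (≤ bound)
a_3 = 1: 35/6  (> 5, stop)

29/5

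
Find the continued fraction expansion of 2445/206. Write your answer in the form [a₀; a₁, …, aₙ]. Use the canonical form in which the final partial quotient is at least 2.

[11; 1, 6, 1, 1, 1, 2, 3]

Run the Euclidean algorithm, recording each quotient:
⌊2445/206⌋ = 11, remainder 179
⌊206/179⌋ = 1, remainder 27
⌊179/27⌋ = 6, remainder 17
⌊27/17⌋ = 1, remainder 10
⌊17/10⌋ = 1, remainder 7
⌊10/7⌋ = 1, remainder 3
⌊7/3⌋ = 2, remainder 1
⌊3/1⌋ = 3, remainder 0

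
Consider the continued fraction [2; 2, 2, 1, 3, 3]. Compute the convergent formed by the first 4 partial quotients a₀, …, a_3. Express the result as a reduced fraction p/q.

17/7

a_0 = 2: 2/1
a_1 = 2: 5/2
a_2 = 2: 12/5
a_3 = 1: 17/7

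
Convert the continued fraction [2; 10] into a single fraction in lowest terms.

Starting at the tail and folding back:
Start with 10.
2 + 1/(10/1) = 2 + 1/10 = 21/10

21/10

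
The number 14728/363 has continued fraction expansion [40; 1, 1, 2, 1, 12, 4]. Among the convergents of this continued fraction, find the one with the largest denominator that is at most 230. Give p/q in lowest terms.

a_0 = 40: 40/1  (≤ bound)
a_1 = 1: 41/1  (≤ bound)
a_2 = 1: 81/2  (≤ bound)
a_3 = 2: 203/5  (≤ bound)
a_4 = 1: 284/7  (≤ bound)
a_5 = 12: 3611/89  (≤ bound)
a_6 = 4: 14728/363  (> 230, stop)

3611/89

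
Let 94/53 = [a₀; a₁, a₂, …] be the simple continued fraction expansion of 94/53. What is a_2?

94 = 1·53 + 41, so a_0 = 1
53 = 1·41 + 12, so a_1 = 1
41 = 3·12 + 5, so a_2 = 3

3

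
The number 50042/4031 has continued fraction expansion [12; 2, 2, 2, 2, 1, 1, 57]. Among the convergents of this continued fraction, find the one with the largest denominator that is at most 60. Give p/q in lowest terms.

509/41

a_0 = 12: 12/1  (≤ bound)
a_1 = 2: 25/2  (≤ bound)
a_2 = 2: 62/5  (≤ bound)
a_3 = 2: 149/12  (≤ bound)
a_4 = 2: 360/29  (≤ bound)
a_5 = 1: 509/41  (≤ bound)
a_6 = 1: 869/70  (> 60, stop)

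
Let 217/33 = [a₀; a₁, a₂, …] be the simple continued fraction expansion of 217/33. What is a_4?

1

217 = 6·33 + 19, so a_0 = 6
33 = 1·19 + 14, so a_1 = 1
19 = 1·14 + 5, so a_2 = 1
14 = 2·5 + 4, so a_3 = 2
5 = 1·4 + 1, so a_4 = 1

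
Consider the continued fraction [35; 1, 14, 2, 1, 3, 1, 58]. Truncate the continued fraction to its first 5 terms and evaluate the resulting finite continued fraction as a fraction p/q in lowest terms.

Build up convergents one term at a time:
a_0 = 35: 35/1
a_1 = 1: 36/1
a_2 = 14: 539/15
a_3 = 2: 1114/31
a_4 = 1: 1653/46

1653/46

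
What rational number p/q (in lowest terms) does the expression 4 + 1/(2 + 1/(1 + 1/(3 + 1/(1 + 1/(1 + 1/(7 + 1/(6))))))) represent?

5053/1159

Start with 6.
7 + 1/(6/1) = 7 + 1/6 = 43/6
1 + 1/(43/6) = 1 + 6/43 = 49/43
1 + 1/(49/43) = 1 + 43/49 = 92/49
3 + 1/(92/49) = 3 + 49/92 = 325/92
1 + 1/(325/92) = 1 + 92/325 = 417/325
2 + 1/(417/325) = 2 + 325/417 = 1159/417
4 + 1/(1159/417) = 4 + 417/1159 = 5053/1159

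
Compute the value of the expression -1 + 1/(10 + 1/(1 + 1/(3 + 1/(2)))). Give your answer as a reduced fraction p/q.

Start with 2.
3 + 1/(2/1) = 3 + 1/2 = 7/2
1 + 1/(7/2) = 1 + 2/7 = 9/7
10 + 1/(9/7) = 10 + 7/9 = 97/9
-1 + 1/(97/9) = -1 + 9/97 = -88/97

-88/97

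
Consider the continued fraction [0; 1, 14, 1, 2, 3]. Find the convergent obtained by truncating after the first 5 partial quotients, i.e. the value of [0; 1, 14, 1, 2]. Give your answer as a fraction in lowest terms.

44/47

Compute successive convergents:
a_0 = 0: 0/1
a_1 = 1: 1/1
a_2 = 14: 14/15
a_3 = 1: 15/16
a_4 = 2: 44/47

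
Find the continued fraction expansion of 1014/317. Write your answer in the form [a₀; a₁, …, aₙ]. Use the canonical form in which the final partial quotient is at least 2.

Repeatedly divide and take the remainder:
1014 ÷ 317 → quotient 3, remainder 63
317 ÷ 63 → quotient 5, remainder 2
63 ÷ 2 → quotient 31, remainder 1
2 ÷ 1 → quotient 2, remainder 0

[3; 5, 31, 2]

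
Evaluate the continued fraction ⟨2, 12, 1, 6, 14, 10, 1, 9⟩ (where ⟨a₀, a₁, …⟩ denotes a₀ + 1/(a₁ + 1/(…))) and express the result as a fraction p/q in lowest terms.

290175/139657

a_0 = 2: 2/1
a_1 = 12: 25/12
a_2 = 1: 27/13
a_3 = 6: 187/90
a_4 = 14: 2645/1273
a_5 = 10: 26637/12820
a_6 = 1: 29282/14093
a_7 = 9: 290175/139657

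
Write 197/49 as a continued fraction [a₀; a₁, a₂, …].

⌊197/49⌋ = 4, remainder 1
⌊49/1⌋ = 49, remainder 0

[4; 49]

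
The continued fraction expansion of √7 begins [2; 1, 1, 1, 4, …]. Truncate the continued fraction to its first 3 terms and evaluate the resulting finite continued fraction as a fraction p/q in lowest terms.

5/2

Compute successive convergents:
a_0 = 2: 2/1
a_1 = 1: 3/1
a_2 = 1: 5/2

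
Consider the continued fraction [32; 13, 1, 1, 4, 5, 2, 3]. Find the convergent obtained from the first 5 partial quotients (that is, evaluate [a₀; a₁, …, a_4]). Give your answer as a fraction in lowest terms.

Collapse the nested fraction from the inside out:
Start with 4.
1 + 1/(4/1) = 1 + 1/4 = 5/4
1 + 1/(5/4) = 1 + 4/5 = 9/5
13 + 1/(9/5) = 13 + 5/9 = 122/9
32 + 1/(122/9) = 32 + 9/122 = 3913/122

3913/122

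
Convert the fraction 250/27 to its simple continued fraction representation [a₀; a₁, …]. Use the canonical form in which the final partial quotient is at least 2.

250 ÷ 27 → quotient 9, remainder 7
27 ÷ 7 → quotient 3, remainder 6
7 ÷ 6 → quotient 1, remainder 1
6 ÷ 1 → quotient 6, remainder 0

[9; 3, 1, 6]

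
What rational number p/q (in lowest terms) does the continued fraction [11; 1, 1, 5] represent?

a_0 = 11: 11/1
a_1 = 1: 12/1
a_2 = 1: 23/2
a_3 = 5: 127/11

127/11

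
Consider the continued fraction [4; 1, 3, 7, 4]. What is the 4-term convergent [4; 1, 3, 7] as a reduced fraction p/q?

138/29

Build up convergents one term at a time:
a_0 = 4: 4/1
a_1 = 1: 5/1
a_2 = 3: 19/4
a_3 = 7: 138/29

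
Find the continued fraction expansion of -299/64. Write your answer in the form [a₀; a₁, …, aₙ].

[-5; 3, 21]

Run the Euclidean algorithm, recording each quotient:
-299 = -5·64 + 21, so a_0 = -5
64 = 3·21 + 1, so a_1 = 3
21 = 21·1 + 0, so a_2 = 21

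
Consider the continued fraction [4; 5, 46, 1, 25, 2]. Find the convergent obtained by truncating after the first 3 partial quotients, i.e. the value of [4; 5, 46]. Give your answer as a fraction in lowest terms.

970/231

a_0 = 4: 4/1
a_1 = 5: 21/5
a_2 = 46: 970/231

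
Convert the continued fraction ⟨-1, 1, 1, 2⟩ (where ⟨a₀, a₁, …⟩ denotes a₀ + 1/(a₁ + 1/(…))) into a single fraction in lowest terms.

Use the convergent recurrence hₖ = aₖ·hₖ₋₁ + hₖ₋₂ (and likewise for the denominators kₖ):
a_0 = -1: -1/1
a_1 = 1: 0/1
a_2 = 1: -1/2
a_3 = 2: -2/5

-2/5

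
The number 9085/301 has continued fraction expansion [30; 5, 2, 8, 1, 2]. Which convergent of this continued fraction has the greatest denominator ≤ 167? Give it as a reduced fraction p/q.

a_0 = 30: 30/1  (≤ bound)
a_1 = 5: 151/5  (≤ bound)
a_2 = 2: 332/11  (≤ bound)
a_3 = 8: 2807/93  (≤ bound)
a_4 = 1: 3139/104  (≤ bound)
a_5 = 2: 9085/301  (> 167, stop)

3139/104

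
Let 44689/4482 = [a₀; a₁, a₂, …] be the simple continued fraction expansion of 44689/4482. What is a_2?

33

44689 = 9·4482 + 4351, so a_0 = 9
4482 = 1·4351 + 131, so a_1 = 1
4351 = 33·131 + 28, so a_2 = 33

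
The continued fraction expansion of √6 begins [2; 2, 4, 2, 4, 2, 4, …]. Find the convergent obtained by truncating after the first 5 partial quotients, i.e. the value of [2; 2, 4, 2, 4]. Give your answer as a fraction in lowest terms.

218/89

a_0 = 2: 2/1
a_1 = 2: 5/2
a_2 = 4: 22/9
a_3 = 2: 49/20
a_4 = 4: 218/89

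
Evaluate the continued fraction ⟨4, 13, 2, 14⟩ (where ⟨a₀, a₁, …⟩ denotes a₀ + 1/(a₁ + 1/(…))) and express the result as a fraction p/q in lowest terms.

1593/391

a_0 = 4: 4/1
a_1 = 13: 53/13
a_2 = 2: 110/27
a_3 = 14: 1593/391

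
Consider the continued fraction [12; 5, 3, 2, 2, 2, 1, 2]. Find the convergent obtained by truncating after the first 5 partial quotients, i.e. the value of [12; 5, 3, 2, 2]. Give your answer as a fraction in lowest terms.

Work from the innermost term outward:
Start with 2.
2 + 1/(2/1) = 2 + 1/2 = 5/2
3 + 1/(5/2) = 3 + 2/5 = 17/5
5 + 1/(17/5) = 5 + 5/17 = 90/17
12 + 1/(90/17) = 12 + 17/90 = 1097/90

1097/90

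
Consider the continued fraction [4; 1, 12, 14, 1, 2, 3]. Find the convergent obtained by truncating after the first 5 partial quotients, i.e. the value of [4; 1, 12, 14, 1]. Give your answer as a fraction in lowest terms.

965/196

Collapse the nested fraction from the inside out:
Start with 1.
14 + 1/(1/1) = 14 + 1/1 = 15/1
12 + 1/(15/1) = 12 + 1/15 = 181/15
1 + 1/(181/15) = 1 + 15/181 = 196/181
4 + 1/(196/181) = 4 + 181/196 = 965/196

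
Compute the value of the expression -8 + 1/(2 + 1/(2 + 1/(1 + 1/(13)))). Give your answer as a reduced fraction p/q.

-727/96

Work from the innermost term outward:
Start with 13.
1 + 1/(13/1) = 1 + 1/13 = 14/13
2 + 1/(14/13) = 2 + 13/14 = 41/14
2 + 1/(41/14) = 2 + 14/41 = 96/41
-8 + 1/(96/41) = -8 + 41/96 = -727/96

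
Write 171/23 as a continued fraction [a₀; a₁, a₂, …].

[7; 2, 3, 3]

Apply division with remainder until the remainder is 0:
171 ÷ 23 → quotient 7, remainder 10
23 ÷ 10 → quotient 2, remainder 3
10 ÷ 3 → quotient 3, remainder 1
3 ÷ 1 → quotient 3, remainder 0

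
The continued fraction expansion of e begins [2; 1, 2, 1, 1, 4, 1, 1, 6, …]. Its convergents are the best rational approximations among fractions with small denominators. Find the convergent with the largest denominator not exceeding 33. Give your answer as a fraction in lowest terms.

87/32

a_0 = 2: 2/1  (≤ bound)
a_1 = 1: 3/1  (≤ bound)
a_2 = 2: 8/3  (≤ bound)
a_3 = 1: 11/4  (≤ bound)
a_4 = 1: 19/7  (≤ bound)
a_5 = 4: 87/32  (≤ bound)
a_6 = 1: 106/39  (> 33, stop)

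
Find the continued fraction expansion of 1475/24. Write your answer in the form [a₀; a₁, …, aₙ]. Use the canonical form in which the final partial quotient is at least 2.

[61; 2, 5, 2]

1475 = 61·24 + 11, so a_0 = 61
24 = 2·11 + 2, so a_1 = 2
11 = 5·2 + 1, so a_2 = 5
2 = 2·1 + 0, so a_3 = 2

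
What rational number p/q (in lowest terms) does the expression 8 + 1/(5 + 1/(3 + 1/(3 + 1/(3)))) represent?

1433/175

Collapse the nested fraction from the inside out:
Start with 3.
3 + 1/(3/1) = 3 + 1/3 = 10/3
3 + 1/(10/3) = 3 + 3/10 = 33/10
5 + 1/(33/10) = 5 + 10/33 = 175/33
8 + 1/(175/33) = 8 + 33/175 = 1433/175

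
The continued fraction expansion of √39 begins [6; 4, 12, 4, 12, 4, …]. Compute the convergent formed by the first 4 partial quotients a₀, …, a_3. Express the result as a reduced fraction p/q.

1249/200

Start with 4.
12 + 1/(4/1) = 12 + 1/4 = 49/4
4 + 1/(49/4) = 4 + 4/49 = 200/49
6 + 1/(200/49) = 6 + 49/200 = 1249/200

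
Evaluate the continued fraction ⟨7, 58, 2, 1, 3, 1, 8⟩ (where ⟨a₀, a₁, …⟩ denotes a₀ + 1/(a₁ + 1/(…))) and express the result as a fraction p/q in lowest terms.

50369/7178

a_0 = 7: 7/1
a_1 = 58: 407/58
a_2 = 2: 821/117
a_3 = 1: 1228/175
a_4 = 3: 4505/642
a_5 = 1: 5733/817
a_6 = 8: 50369/7178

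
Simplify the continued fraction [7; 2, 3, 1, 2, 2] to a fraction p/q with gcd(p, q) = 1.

439/59

Collapse the nested fraction from the inside out:
Start with 2.
2 + 1/(2/1) = 2 + 1/2 = 5/2
1 + 1/(5/2) = 1 + 2/5 = 7/5
3 + 1/(7/5) = 3 + 5/7 = 26/7
2 + 1/(26/7) = 2 + 7/26 = 59/26
7 + 1/(59/26) = 7 + 26/59 = 439/59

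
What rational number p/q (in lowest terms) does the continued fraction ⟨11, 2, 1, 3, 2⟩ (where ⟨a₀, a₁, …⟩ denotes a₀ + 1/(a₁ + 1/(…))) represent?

Collapse the nested fraction from the inside out:
Start with 2.
3 + 1/(2/1) = 3 + 1/2 = 7/2
1 + 1/(7/2) = 1 + 2/7 = 9/7
2 + 1/(9/7) = 2 + 7/9 = 25/9
11 + 1/(25/9) = 11 + 9/25 = 284/25

284/25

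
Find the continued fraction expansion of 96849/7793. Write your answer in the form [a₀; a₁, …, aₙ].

[12; 2, 2, 1, 22, 2, 11, 2]

⌊96849/7793⌋ = 12, remainder 3333
⌊7793/3333⌋ = 2, remainder 1127
⌊3333/1127⌋ = 2, remainder 1079
⌊1127/1079⌋ = 1, remainder 48
⌊1079/48⌋ = 22, remainder 23
⌊48/23⌋ = 2, remainder 2
⌊23/2⌋ = 11, remainder 1
⌊2/1⌋ = 2, remainder 0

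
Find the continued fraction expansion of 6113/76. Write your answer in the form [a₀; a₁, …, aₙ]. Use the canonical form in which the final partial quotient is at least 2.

[80; 2, 3, 3, 3]

⌊6113/76⌋ = 80, remainder 33
⌊76/33⌋ = 2, remainder 10
⌊33/10⌋ = 3, remainder 3
⌊10/3⌋ = 3, remainder 1
⌊3/1⌋ = 3, remainder 0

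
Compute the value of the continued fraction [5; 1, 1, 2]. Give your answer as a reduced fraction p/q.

Start with 2.
1 + 1/(2/1) = 1 + 1/2 = 3/2
1 + 1/(3/2) = 1 + 2/3 = 5/3
5 + 1/(5/3) = 5 + 3/5 = 28/5

28/5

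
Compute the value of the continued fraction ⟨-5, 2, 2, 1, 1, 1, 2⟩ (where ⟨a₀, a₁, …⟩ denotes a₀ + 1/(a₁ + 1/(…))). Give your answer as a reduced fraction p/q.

-229/50

Collapse the nested fraction from the inside out:
Start with 2.
1 + 1/(2/1) = 1 + 1/2 = 3/2
1 + 1/(3/2) = 1 + 2/3 = 5/3
1 + 1/(5/3) = 1 + 3/5 = 8/5
2 + 1/(8/5) = 2 + 5/8 = 21/8
2 + 1/(21/8) = 2 + 8/21 = 50/21
-5 + 1/(50/21) = -5 + 21/50 = -229/50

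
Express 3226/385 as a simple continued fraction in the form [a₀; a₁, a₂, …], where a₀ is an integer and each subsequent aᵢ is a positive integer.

[8; 2, 1, 1, 1, 3, 13]

3226 ÷ 385 → quotient 8, remainder 146
385 ÷ 146 → quotient 2, remainder 93
146 ÷ 93 → quotient 1, remainder 53
93 ÷ 53 → quotient 1, remainder 40
53 ÷ 40 → quotient 1, remainder 13
40 ÷ 13 → quotient 3, remainder 1
13 ÷ 1 → quotient 13, remainder 0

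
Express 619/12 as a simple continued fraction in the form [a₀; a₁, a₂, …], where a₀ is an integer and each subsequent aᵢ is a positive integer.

[51; 1, 1, 2, 2]

619 = 51·12 + 7, so a_0 = 51
12 = 1·7 + 5, so a_1 = 1
7 = 1·5 + 2, so a_2 = 1
5 = 2·2 + 1, so a_3 = 2
2 = 2·1 + 0, so a_4 = 2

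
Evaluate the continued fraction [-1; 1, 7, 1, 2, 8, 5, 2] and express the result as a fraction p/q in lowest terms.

a_0 = -1: -1/1
a_1 = 1: 0/1
a_2 = 7: -1/8
a_3 = 1: -1/9
a_4 = 2: -3/26
a_5 = 8: -25/217
a_6 = 5: -128/1111
a_7 = 2: -281/2439

-281/2439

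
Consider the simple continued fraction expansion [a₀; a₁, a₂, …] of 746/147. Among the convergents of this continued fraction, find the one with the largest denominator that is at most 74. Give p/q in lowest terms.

List convergents until the denominator exceeds the bound:
a_0 = 5: 5/1  (≤ bound)
a_1 = 13: 66/13  (≤ bound)
a_2 = 2: 137/27  (≤ bound)
a_3 = 1: 203/40  (≤ bound)
a_4 = 3: 746/147  (> 74, stop)

203/40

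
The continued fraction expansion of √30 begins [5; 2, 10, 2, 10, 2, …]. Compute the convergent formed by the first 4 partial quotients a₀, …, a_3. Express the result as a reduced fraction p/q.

241/44

Starting at the tail and folding back:
Start with 2.
10 + 1/(2/1) = 10 + 1/2 = 21/2
2 + 1/(21/2) = 2 + 2/21 = 44/21
5 + 1/(44/21) = 5 + 21/44 = 241/44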